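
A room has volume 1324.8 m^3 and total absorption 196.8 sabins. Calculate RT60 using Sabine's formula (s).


Given values:
  V = 1324.8 m^3
  A = 196.8 sabins
Formula: RT60 = 0.161 * V / A
Numerator: 0.161 * 1324.8 = 213.2928
RT60 = 213.2928 / 196.8 = 1.084

1.084 s


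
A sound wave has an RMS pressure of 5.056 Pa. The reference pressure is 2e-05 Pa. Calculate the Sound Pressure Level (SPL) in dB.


Given values:
  p = 5.056 Pa
  p_ref = 2e-05 Pa
Formula: SPL = 20 * log10(p / p_ref)
Compute ratio: p / p_ref = 5.056 / 2e-05 = 252800
Compute log10: log10(252800) = 5.402777
Multiply: SPL = 20 * 5.402777 = 108.06

108.06 dB


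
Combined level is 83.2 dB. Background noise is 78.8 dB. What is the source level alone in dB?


Given values:
  L_total = 83.2 dB, L_bg = 78.8 dB
Formula: L_source = 10 * log10(10^(L_total/10) - 10^(L_bg/10))
Convert to linear:
  10^(83.2/10) = 208929613.0854
  10^(78.8/10) = 75857757.5029
Difference: 208929613.0854 - 75857757.5029 = 133071855.5825
L_source = 10 * log10(133071855.5825) = 81.24

81.24 dB


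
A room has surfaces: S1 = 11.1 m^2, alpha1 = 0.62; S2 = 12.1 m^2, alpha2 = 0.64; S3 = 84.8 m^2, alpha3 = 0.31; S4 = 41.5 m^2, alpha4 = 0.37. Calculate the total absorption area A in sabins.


Given surfaces:
  Surface 1: 11.1 * 0.62 = 6.882
  Surface 2: 12.1 * 0.64 = 7.744
  Surface 3: 84.8 * 0.31 = 26.288
  Surface 4: 41.5 * 0.37 = 15.355
Formula: A = sum(Si * alpha_i)
A = 6.882 + 7.744 + 26.288 + 15.355
A = 56.27

56.27 sabins


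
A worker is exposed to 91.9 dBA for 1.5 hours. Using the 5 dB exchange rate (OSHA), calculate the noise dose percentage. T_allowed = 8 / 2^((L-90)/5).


Given values:
  L = 91.9 dBA, T = 1.5 hours
Formula: T_allowed = 8 / 2^((L - 90) / 5)
Compute exponent: (91.9 - 90) / 5 = 0.38
Compute 2^(0.38) = 1.301342
T_allowed = 8 / 1.301342 = 6.1475 hours
Dose = (T / T_allowed) * 100
Dose = (1.5 / 6.1475) * 100 = 24.4

24.4 %


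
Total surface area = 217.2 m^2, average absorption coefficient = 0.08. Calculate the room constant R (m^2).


Given values:
  S = 217.2 m^2, alpha = 0.08
Formula: R = S * alpha / (1 - alpha)
Numerator: 217.2 * 0.08 = 17.376
Denominator: 1 - 0.08 = 0.92
R = 17.376 / 0.92 = 18.89

18.89 m^2


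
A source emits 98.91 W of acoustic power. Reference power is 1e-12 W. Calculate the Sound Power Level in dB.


Given values:
  W = 98.91 W
  W_ref = 1e-12 W
Formula: SWL = 10 * log10(W / W_ref)
Compute ratio: W / W_ref = 98910000000000
Compute log10: log10(98910000000000) = 13.99524
Multiply: SWL = 10 * 13.99524 = 139.95

139.95 dB


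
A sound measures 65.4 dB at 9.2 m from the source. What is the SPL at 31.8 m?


Given values:
  SPL1 = 65.4 dB, r1 = 9.2 m, r2 = 31.8 m
Formula: SPL2 = SPL1 - 20 * log10(r2 / r1)
Compute ratio: r2 / r1 = 31.8 / 9.2 = 3.4565
Compute log10: log10(3.4565) = 0.538637
Compute drop: 20 * 0.538637 = 10.7727
SPL2 = 65.4 - 10.7727 = 54.63

54.63 dB


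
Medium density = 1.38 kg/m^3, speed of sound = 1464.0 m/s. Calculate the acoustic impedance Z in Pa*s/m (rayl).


Given values:
  rho = 1.38 kg/m^3
  c = 1464.0 m/s
Formula: Z = rho * c
Z = 1.38 * 1464.0
Z = 2020.32

2020.32 rayl


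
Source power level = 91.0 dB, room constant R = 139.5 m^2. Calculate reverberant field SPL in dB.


Given values:
  Lw = 91.0 dB, R = 139.5 m^2
Formula: SPL = Lw + 10 * log10(4 / R)
Compute 4 / R = 4 / 139.5 = 0.028674
Compute 10 * log10(0.028674) = -15.4251
SPL = 91.0 + (-15.4251) = 75.57

75.57 dB


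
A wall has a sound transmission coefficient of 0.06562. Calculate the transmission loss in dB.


Given values:
  tau = 0.06562
Formula: TL = 10 * log10(1 / tau)
Compute 1 / tau = 1 / 0.06562 = 15.2393
Compute log10(15.2393) = 1.182965
TL = 10 * 1.182965 = 11.83

11.83 dB


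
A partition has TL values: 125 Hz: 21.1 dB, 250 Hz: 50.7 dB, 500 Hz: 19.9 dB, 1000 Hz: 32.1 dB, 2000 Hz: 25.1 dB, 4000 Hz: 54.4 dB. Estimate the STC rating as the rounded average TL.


Given TL values at each frequency:
  125 Hz: 21.1 dB
  250 Hz: 50.7 dB
  500 Hz: 19.9 dB
  1000 Hz: 32.1 dB
  2000 Hz: 25.1 dB
  4000 Hz: 54.4 dB
Formula: STC ~ round(average of TL values)
Sum = 21.1 + 50.7 + 19.9 + 32.1 + 25.1 + 54.4 = 203.3
Average = 203.3 / 6 = 33.88
Rounded: 34

34


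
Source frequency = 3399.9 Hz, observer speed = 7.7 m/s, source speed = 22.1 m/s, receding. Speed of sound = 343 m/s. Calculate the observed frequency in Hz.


Given values:
  f_s = 3399.9 Hz, v_o = 7.7 m/s, v_s = 22.1 m/s
  Direction: receding
Formula: f_o = f_s * (c - v_o) / (c + v_s)
Numerator: c - v_o = 343 - 7.7 = 335.3
Denominator: c + v_s = 343 + 22.1 = 365.1
f_o = 3399.9 * 335.3 / 365.1 = 3122.4

3122.4 Hz


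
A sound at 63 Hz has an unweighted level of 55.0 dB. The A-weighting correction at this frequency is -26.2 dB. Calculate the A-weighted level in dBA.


Given values:
  SPL = 55.0 dB
  A-weighting at 63 Hz = -26.2 dB
Formula: L_A = SPL + A_weight
L_A = 55.0 + (-26.2)
L_A = 28.8

28.8 dBA


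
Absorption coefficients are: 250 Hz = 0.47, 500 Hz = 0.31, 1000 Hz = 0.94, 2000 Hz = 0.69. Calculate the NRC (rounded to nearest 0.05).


Given values:
  a_250 = 0.47, a_500 = 0.31
  a_1000 = 0.94, a_2000 = 0.69
Formula: NRC = (a250 + a500 + a1000 + a2000) / 4
Sum = 0.47 + 0.31 + 0.94 + 0.69 = 2.41
NRC = 2.41 / 4 = 0.6025
Rounded to nearest 0.05: 0.6

0.6


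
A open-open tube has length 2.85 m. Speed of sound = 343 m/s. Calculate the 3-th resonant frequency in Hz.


Given values:
  Tube type: open-open, L = 2.85 m, c = 343 m/s, n = 3
Formula: f_n = n * c / (2 * L)
Compute 2 * L = 2 * 2.85 = 5.7
f = 3 * 343 / 5.7
f = 180.53

180.53 Hz


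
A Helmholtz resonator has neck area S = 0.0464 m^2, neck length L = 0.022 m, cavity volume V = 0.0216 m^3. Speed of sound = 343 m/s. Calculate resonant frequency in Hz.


Given values:
  S = 0.0464 m^2, L = 0.022 m, V = 0.0216 m^3, c = 343 m/s
Formula: f = (c / (2*pi)) * sqrt(S / (V * L))
Compute V * L = 0.0216 * 0.022 = 0.0004752
Compute S / (V * L) = 0.0464 / 0.0004752 = 97.6431
Compute sqrt(97.6431) = 9.881452
Compute c / (2*pi) = 343 / 6.283185 = 54.590148
f = 54.590148 * 9.881452 = 539.43

539.43 Hz


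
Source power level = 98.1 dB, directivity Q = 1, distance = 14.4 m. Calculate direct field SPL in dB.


Given values:
  Lw = 98.1 dB, Q = 1, r = 14.4 m
Formula: SPL = Lw + 10 * log10(Q / (4 * pi * r^2))
Compute 4 * pi * r^2 = 4 * pi * 14.4^2 = 2605.7626
Compute Q / denom = 1 / 2605.7626 = 0.00038376
Compute 10 * log10(0.00038376) = -34.1594
SPL = 98.1 + (-34.1594) = 63.94

63.94 dB


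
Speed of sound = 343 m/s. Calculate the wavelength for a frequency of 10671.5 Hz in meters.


Given values:
  c = 343 m/s, f = 10671.5 Hz
Formula: lambda = c / f
lambda = 343 / 10671.5
lambda = 0.0321

0.0321 m


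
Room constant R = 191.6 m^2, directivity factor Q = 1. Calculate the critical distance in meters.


Given values:
  R = 191.6 m^2, Q = 1
Formula: d_c = 0.141 * sqrt(Q * R)
Compute Q * R = 1 * 191.6 = 191.6
Compute sqrt(191.6) = 13.842
d_c = 0.141 * 13.842 = 1.952

1.952 m


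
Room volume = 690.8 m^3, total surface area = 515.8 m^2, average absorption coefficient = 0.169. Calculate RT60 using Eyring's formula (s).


Given values:
  V = 690.8 m^3, S = 515.8 m^2, alpha = 0.169
Formula: RT60 = 0.161 * V / (-S * ln(1 - alpha))
Compute ln(1 - 0.169) = ln(0.831) = -0.185125
Denominator: -515.8 * -0.185125 = 95.4875
Numerator: 0.161 * 690.8 = 111.2188
RT60 = 111.2188 / 95.4875 = 1.165

1.165 s


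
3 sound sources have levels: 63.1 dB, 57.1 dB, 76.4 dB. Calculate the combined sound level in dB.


Formula: L_total = 10 * log10( sum(10^(Li/10)) )
  Source 1: 10^(63.1/10) = 2041737.9447
  Source 2: 10^(57.1/10) = 512861.384
  Source 3: 10^(76.4/10) = 43651583.224
Sum of linear values = 46206182.5527
L_total = 10 * log10(46206182.5527) = 76.65

76.65 dB


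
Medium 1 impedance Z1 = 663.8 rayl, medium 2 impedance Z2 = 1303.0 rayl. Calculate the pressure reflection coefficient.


Given values:
  Z1 = 663.8 rayl, Z2 = 1303.0 rayl
Formula: R = (Z2 - Z1) / (Z2 + Z1)
Numerator: Z2 - Z1 = 1303.0 - 663.8 = 639.2
Denominator: Z2 + Z1 = 1303.0 + 663.8 = 1966.8
R = 639.2 / 1966.8 = 0.325

0.325


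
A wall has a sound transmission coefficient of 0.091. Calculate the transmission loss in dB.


Given values:
  tau = 0.091
Formula: TL = 10 * log10(1 / tau)
Compute 1 / tau = 1 / 0.091 = 10.989
Compute log10(10.989) = 1.040958
TL = 10 * 1.040958 = 10.41

10.41 dB


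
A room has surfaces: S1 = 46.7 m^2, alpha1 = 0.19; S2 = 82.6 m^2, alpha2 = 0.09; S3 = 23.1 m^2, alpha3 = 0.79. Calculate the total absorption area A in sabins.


Given surfaces:
  Surface 1: 46.7 * 0.19 = 8.873
  Surface 2: 82.6 * 0.09 = 7.434
  Surface 3: 23.1 * 0.79 = 18.249
Formula: A = sum(Si * alpha_i)
A = 8.873 + 7.434 + 18.249
A = 34.56

34.56 sabins


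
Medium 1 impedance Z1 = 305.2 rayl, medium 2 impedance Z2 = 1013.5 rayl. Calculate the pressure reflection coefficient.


Given values:
  Z1 = 305.2 rayl, Z2 = 1013.5 rayl
Formula: R = (Z2 - Z1) / (Z2 + Z1)
Numerator: Z2 - Z1 = 1013.5 - 305.2 = 708.3
Denominator: Z2 + Z1 = 1013.5 + 305.2 = 1318.7
R = 708.3 / 1318.7 = 0.5371

0.5371


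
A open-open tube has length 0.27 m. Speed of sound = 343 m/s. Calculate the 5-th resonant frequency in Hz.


Given values:
  Tube type: open-open, L = 0.27 m, c = 343 m/s, n = 5
Formula: f_n = n * c / (2 * L)
Compute 2 * L = 2 * 0.27 = 0.54
f = 5 * 343 / 0.54
f = 3175.93

3175.93 Hz


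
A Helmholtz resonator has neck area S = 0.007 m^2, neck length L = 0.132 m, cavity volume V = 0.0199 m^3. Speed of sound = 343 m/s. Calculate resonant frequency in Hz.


Given values:
  S = 0.007 m^2, L = 0.132 m, V = 0.0199 m^3, c = 343 m/s
Formula: f = (c / (2*pi)) * sqrt(S / (V * L))
Compute V * L = 0.0199 * 0.132 = 0.0026268
Compute S / (V * L) = 0.007 / 0.0026268 = 2.6648
Compute sqrt(2.6648) = 1.632422
Compute c / (2*pi) = 343 / 6.283185 = 54.590148
f = 54.590148 * 1.632422 = 89.11

89.11 Hz


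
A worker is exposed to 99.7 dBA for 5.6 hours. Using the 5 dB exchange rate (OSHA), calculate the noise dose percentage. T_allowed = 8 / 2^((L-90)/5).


Given values:
  L = 99.7 dBA, T = 5.6 hours
Formula: T_allowed = 8 / 2^((L - 90) / 5)
Compute exponent: (99.7 - 90) / 5 = 1.94
Compute 2^(1.94) = 3.837056
T_allowed = 8 / 3.837056 = 2.084932 hours
Dose = (T / T_allowed) * 100
Dose = (5.6 / 2.084932) * 100 = 268.59

268.59 %


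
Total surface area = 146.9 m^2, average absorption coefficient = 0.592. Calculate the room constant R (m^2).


Given values:
  S = 146.9 m^2, alpha = 0.592
Formula: R = S * alpha / (1 - alpha)
Numerator: 146.9 * 0.592 = 86.9648
Denominator: 1 - 0.592 = 0.408
R = 86.9648 / 0.408 = 213.15

213.15 m^2


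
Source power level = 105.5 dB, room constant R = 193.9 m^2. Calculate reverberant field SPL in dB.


Given values:
  Lw = 105.5 dB, R = 193.9 m^2
Formula: SPL = Lw + 10 * log10(4 / R)
Compute 4 / R = 4 / 193.9 = 0.020629
Compute 10 * log10(0.020629) = -16.8552
SPL = 105.5 + (-16.8552) = 88.64

88.64 dB


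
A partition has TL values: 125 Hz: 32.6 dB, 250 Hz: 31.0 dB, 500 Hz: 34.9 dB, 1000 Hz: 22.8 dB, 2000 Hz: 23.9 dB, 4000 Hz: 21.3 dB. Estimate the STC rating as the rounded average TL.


Given TL values at each frequency:
  125 Hz: 32.6 dB
  250 Hz: 31.0 dB
  500 Hz: 34.9 dB
  1000 Hz: 22.8 dB
  2000 Hz: 23.9 dB
  4000 Hz: 21.3 dB
Formula: STC ~ round(average of TL values)
Sum = 32.6 + 31.0 + 34.9 + 22.8 + 23.9 + 21.3 = 166.5
Average = 166.5 / 6 = 27.75
Rounded: 28

28


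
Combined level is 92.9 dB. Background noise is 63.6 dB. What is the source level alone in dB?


Given values:
  L_total = 92.9 dB, L_bg = 63.6 dB
Formula: L_source = 10 * log10(10^(L_total/10) - 10^(L_bg/10))
Convert to linear:
  10^(92.9/10) = 1949844599.758
  10^(63.6/10) = 2290867.6528
Difference: 1949844599.758 - 2290867.6528 = 1947553732.1052
L_source = 10 * log10(1947553732.1052) = 92.89

92.89 dB


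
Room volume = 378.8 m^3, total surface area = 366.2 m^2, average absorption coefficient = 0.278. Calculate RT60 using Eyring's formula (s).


Given values:
  V = 378.8 m^3, S = 366.2 m^2, alpha = 0.278
Formula: RT60 = 0.161 * V / (-S * ln(1 - alpha))
Compute ln(1 - 0.278) = ln(0.722) = -0.32573
Denominator: -366.2 * -0.32573 = 119.2823
Numerator: 0.161 * 378.8 = 60.9868
RT60 = 60.9868 / 119.2823 = 0.511

0.511 s


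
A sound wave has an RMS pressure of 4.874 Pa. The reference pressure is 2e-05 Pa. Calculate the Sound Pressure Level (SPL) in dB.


Given values:
  p = 4.874 Pa
  p_ref = 2e-05 Pa
Formula: SPL = 20 * log10(p / p_ref)
Compute ratio: p / p_ref = 4.874 / 2e-05 = 243700
Compute log10: log10(243700) = 5.386856
Multiply: SPL = 20 * 5.386856 = 107.74

107.74 dB


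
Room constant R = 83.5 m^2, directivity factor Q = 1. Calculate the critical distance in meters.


Given values:
  R = 83.5 m^2, Q = 1
Formula: d_c = 0.141 * sqrt(Q * R)
Compute Q * R = 1 * 83.5 = 83.5
Compute sqrt(83.5) = 9.1378
d_c = 0.141 * 9.1378 = 1.288

1.288 m


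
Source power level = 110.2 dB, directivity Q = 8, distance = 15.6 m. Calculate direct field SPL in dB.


Given values:
  Lw = 110.2 dB, Q = 8, r = 15.6 m
Formula: SPL = Lw + 10 * log10(Q / (4 * pi * r^2))
Compute 4 * pi * r^2 = 4 * pi * 15.6^2 = 3058.152
Compute Q / denom = 8 / 3058.152 = 0.00261596
Compute 10 * log10(0.00261596) = -25.8237
SPL = 110.2 + (-25.8237) = 84.38

84.38 dB


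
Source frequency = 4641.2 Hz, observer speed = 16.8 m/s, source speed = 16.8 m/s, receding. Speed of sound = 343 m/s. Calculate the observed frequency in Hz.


Given values:
  f_s = 4641.2 Hz, v_o = 16.8 m/s, v_s = 16.8 m/s
  Direction: receding
Formula: f_o = f_s * (c - v_o) / (c + v_s)
Numerator: c - v_o = 343 - 16.8 = 326.2
Denominator: c + v_s = 343 + 16.8 = 359.8
f_o = 4641.2 * 326.2 / 359.8 = 4207.78

4207.78 Hz


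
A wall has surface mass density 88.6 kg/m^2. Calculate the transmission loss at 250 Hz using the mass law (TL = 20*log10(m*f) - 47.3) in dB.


Given values:
  m = 88.6 kg/m^2, f = 250 Hz
Formula: TL = 20 * log10(m * f) - 47.3
Compute m * f = 88.6 * 250 = 22150.0
Compute log10(22150.0) = 4.345374
Compute 20 * 4.345374 = 86.9075
TL = 86.9075 - 47.3 = 39.61

39.61 dB


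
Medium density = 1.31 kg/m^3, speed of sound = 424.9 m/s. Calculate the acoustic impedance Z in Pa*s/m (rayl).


Given values:
  rho = 1.31 kg/m^3
  c = 424.9 m/s
Formula: Z = rho * c
Z = 1.31 * 424.9
Z = 556.62

556.62 rayl


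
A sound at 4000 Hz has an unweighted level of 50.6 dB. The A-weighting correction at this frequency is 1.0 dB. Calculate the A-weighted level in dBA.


Given values:
  SPL = 50.6 dB
  A-weighting at 4000 Hz = 1.0 dB
Formula: L_A = SPL + A_weight
L_A = 50.6 + (1.0)
L_A = 51.6

51.6 dBA


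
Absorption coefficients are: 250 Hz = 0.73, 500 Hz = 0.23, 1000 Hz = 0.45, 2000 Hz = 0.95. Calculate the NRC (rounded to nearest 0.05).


Given values:
  a_250 = 0.73, a_500 = 0.23
  a_1000 = 0.45, a_2000 = 0.95
Formula: NRC = (a250 + a500 + a1000 + a2000) / 4
Sum = 0.73 + 0.23 + 0.45 + 0.95 = 2.36
NRC = 2.36 / 4 = 0.59
Rounded to nearest 0.05: 0.6

0.6


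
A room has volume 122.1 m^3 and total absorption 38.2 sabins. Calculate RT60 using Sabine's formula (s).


Given values:
  V = 122.1 m^3
  A = 38.2 sabins
Formula: RT60 = 0.161 * V / A
Numerator: 0.161 * 122.1 = 19.6581
RT60 = 19.6581 / 38.2 = 0.515

0.515 s


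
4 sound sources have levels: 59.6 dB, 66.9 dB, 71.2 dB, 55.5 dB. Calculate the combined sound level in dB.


Formula: L_total = 10 * log10( sum(10^(Li/10)) )
  Source 1: 10^(59.6/10) = 912010.8394
  Source 2: 10^(66.9/10) = 4897788.1937
  Source 3: 10^(71.2/10) = 13182567.3856
  Source 4: 10^(55.5/10) = 354813.3892
Sum of linear values = 19347179.8079
L_total = 10 * log10(19347179.8079) = 72.87

72.87 dB


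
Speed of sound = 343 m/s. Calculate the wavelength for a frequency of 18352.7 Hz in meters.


Given values:
  c = 343 m/s, f = 18352.7 Hz
Formula: lambda = c / f
lambda = 343 / 18352.7
lambda = 0.0187

0.0187 m


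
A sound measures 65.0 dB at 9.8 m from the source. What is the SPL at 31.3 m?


Given values:
  SPL1 = 65.0 dB, r1 = 9.8 m, r2 = 31.3 m
Formula: SPL2 = SPL1 - 20 * log10(r2 / r1)
Compute ratio: r2 / r1 = 31.3 / 9.8 = 3.1939
Compute log10: log10(3.1939) = 0.504321
Compute drop: 20 * 0.504321 = 10.0864
SPL2 = 65.0 - 10.0864 = 54.91

54.91 dB


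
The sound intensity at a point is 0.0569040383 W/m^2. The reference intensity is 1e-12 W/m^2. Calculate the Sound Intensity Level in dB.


Given values:
  I = 0.0569040383 W/m^2
  I_ref = 1e-12 W/m^2
Formula: SIL = 10 * log10(I / I_ref)
Compute ratio: I / I_ref = 56904038300
Compute log10: log10(56904038300) = 10.755143
Multiply: SIL = 10 * 10.755143 = 107.55

107.55 dB


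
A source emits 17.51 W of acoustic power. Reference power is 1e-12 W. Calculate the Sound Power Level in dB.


Given values:
  W = 17.51 W
  W_ref = 1e-12 W
Formula: SWL = 10 * log10(W / W_ref)
Compute ratio: W / W_ref = 17510000000000
Compute log10: log10(17510000000000) = 13.243286
Multiply: SWL = 10 * 13.243286 = 132.43

132.43 dB


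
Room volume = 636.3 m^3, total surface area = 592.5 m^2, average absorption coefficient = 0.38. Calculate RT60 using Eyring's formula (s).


Given values:
  V = 636.3 m^3, S = 592.5 m^2, alpha = 0.38
Formula: RT60 = 0.161 * V / (-S * ln(1 - alpha))
Compute ln(1 - 0.38) = ln(0.62) = -0.478036
Denominator: -592.5 * -0.478036 = 283.2363
Numerator: 0.161 * 636.3 = 102.4443
RT60 = 102.4443 / 283.2363 = 0.362

0.362 s


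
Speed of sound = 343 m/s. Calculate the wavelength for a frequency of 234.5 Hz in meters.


Given values:
  c = 343 m/s, f = 234.5 Hz
Formula: lambda = c / f
lambda = 343 / 234.5
lambda = 1.4627

1.4627 m


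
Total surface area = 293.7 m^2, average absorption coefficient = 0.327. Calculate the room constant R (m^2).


Given values:
  S = 293.7 m^2, alpha = 0.327
Formula: R = S * alpha / (1 - alpha)
Numerator: 293.7 * 0.327 = 96.0399
Denominator: 1 - 0.327 = 0.673
R = 96.0399 / 0.673 = 142.7

142.7 m^2


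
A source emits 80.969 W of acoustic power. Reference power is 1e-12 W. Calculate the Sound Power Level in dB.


Given values:
  W = 80.969 W
  W_ref = 1e-12 W
Formula: SWL = 10 * log10(W / W_ref)
Compute ratio: W / W_ref = 80969000000000
Compute log10: log10(80969000000000) = 13.908319
Multiply: SWL = 10 * 13.908319 = 139.08

139.08 dB


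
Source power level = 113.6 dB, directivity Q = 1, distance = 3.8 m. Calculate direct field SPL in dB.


Given values:
  Lw = 113.6 dB, Q = 1, r = 3.8 m
Formula: SPL = Lw + 10 * log10(Q / (4 * pi * r^2))
Compute 4 * pi * r^2 = 4 * pi * 3.8^2 = 181.4584
Compute Q / denom = 1 / 181.4584 = 0.0055109
Compute 10 * log10(0.0055109) = -22.5878
SPL = 113.6 + (-22.5878) = 91.01

91.01 dB


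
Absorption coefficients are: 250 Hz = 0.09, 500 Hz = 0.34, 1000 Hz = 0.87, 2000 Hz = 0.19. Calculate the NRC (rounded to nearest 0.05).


Given values:
  a_250 = 0.09, a_500 = 0.34
  a_1000 = 0.87, a_2000 = 0.19
Formula: NRC = (a250 + a500 + a1000 + a2000) / 4
Sum = 0.09 + 0.34 + 0.87 + 0.19 = 1.49
NRC = 1.49 / 4 = 0.3725
Rounded to nearest 0.05: 0.35

0.35


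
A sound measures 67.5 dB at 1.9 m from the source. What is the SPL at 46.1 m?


Given values:
  SPL1 = 67.5 dB, r1 = 1.9 m, r2 = 46.1 m
Formula: SPL2 = SPL1 - 20 * log10(r2 / r1)
Compute ratio: r2 / r1 = 46.1 / 1.9 = 24.2632
Compute log10: log10(24.2632) = 1.384948
Compute drop: 20 * 1.384948 = 27.699
SPL2 = 67.5 - 27.699 = 39.8

39.8 dB


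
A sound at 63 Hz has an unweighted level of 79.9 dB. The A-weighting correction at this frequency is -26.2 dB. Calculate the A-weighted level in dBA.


Given values:
  SPL = 79.9 dB
  A-weighting at 63 Hz = -26.2 dB
Formula: L_A = SPL + A_weight
L_A = 79.9 + (-26.2)
L_A = 53.7

53.7 dBA


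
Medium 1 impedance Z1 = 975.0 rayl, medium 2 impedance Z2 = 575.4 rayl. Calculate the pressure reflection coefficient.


Given values:
  Z1 = 975.0 rayl, Z2 = 575.4 rayl
Formula: R = (Z2 - Z1) / (Z2 + Z1)
Numerator: Z2 - Z1 = 575.4 - 975.0 = -399.6
Denominator: Z2 + Z1 = 575.4 + 975.0 = 1550.4
R = -399.6 / 1550.4 = -0.2577

-0.2577


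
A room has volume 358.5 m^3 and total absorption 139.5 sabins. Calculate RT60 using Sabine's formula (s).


Given values:
  V = 358.5 m^3
  A = 139.5 sabins
Formula: RT60 = 0.161 * V / A
Numerator: 0.161 * 358.5 = 57.7185
RT60 = 57.7185 / 139.5 = 0.414

0.414 s


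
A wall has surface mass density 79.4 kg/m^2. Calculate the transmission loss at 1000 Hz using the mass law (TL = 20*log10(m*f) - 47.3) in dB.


Given values:
  m = 79.4 kg/m^2, f = 1000 Hz
Formula: TL = 20 * log10(m * f) - 47.3
Compute m * f = 79.4 * 1000 = 79400.0
Compute log10(79400.0) = 4.899821
Compute 20 * 4.899821 = 97.9964
TL = 97.9964 - 47.3 = 50.7

50.7 dB


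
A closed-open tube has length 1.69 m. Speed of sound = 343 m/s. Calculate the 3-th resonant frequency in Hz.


Given values:
  Tube type: closed-open, L = 1.69 m, c = 343 m/s, n = 3
Formula: f_n = (2n - 1) * c / (4 * L)
Compute 2n - 1 = 2*3 - 1 = 5
Compute 4 * L = 4 * 1.69 = 6.76
f = 5 * 343 / 6.76
f = 253.7

253.7 Hz


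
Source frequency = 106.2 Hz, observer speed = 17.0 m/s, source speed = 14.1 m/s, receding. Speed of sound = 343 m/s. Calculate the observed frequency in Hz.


Given values:
  f_s = 106.2 Hz, v_o = 17.0 m/s, v_s = 14.1 m/s
  Direction: receding
Formula: f_o = f_s * (c - v_o) / (c + v_s)
Numerator: c - v_o = 343 - 17.0 = 326.0
Denominator: c + v_s = 343 + 14.1 = 357.1
f_o = 106.2 * 326.0 / 357.1 = 96.95

96.95 Hz


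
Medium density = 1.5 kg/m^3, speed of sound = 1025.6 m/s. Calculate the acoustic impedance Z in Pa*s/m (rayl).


Given values:
  rho = 1.5 kg/m^3
  c = 1025.6 m/s
Formula: Z = rho * c
Z = 1.5 * 1025.6
Z = 1538.4

1538.4 rayl


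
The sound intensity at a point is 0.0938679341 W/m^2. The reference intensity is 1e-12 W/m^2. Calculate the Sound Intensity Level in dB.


Given values:
  I = 0.0938679341 W/m^2
  I_ref = 1e-12 W/m^2
Formula: SIL = 10 * log10(I / I_ref)
Compute ratio: I / I_ref = 93867934100
Compute log10: log10(93867934100) = 10.972517
Multiply: SIL = 10 * 10.972517 = 109.73

109.73 dB


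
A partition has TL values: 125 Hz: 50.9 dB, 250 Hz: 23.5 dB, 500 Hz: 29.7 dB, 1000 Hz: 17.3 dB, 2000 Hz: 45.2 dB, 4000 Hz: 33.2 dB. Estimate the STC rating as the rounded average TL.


Given TL values at each frequency:
  125 Hz: 50.9 dB
  250 Hz: 23.5 dB
  500 Hz: 29.7 dB
  1000 Hz: 17.3 dB
  2000 Hz: 45.2 dB
  4000 Hz: 33.2 dB
Formula: STC ~ round(average of TL values)
Sum = 50.9 + 23.5 + 29.7 + 17.3 + 45.2 + 33.2 = 199.8
Average = 199.8 / 6 = 33.3
Rounded: 33

33


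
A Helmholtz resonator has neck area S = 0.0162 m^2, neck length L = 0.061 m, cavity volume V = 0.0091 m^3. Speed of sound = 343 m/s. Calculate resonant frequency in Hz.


Given values:
  S = 0.0162 m^2, L = 0.061 m, V = 0.0091 m^3, c = 343 m/s
Formula: f = (c / (2*pi)) * sqrt(S / (V * L))
Compute V * L = 0.0091 * 0.061 = 0.0005551
Compute S / (V * L) = 0.0162 / 0.0005551 = 29.1839
Compute sqrt(29.1839) = 5.402213
Compute c / (2*pi) = 343 / 6.283185 = 54.590148
f = 54.590148 * 5.402213 = 294.91

294.91 Hz


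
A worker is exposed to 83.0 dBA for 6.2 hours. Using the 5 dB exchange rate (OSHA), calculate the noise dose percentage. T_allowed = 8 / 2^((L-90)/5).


Given values:
  L = 83.0 dBA, T = 6.2 hours
Formula: T_allowed = 8 / 2^((L - 90) / 5)
Compute exponent: (83.0 - 90) / 5 = -1.4
Compute 2^(-1.4) = 0.378929
T_allowed = 8 / 0.378929 = 21.112134 hours
Dose = (T / T_allowed) * 100
Dose = (6.2 / 21.112134) * 100 = 29.37

29.37 %


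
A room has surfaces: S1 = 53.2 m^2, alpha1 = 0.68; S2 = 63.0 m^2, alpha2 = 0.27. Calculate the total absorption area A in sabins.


Given surfaces:
  Surface 1: 53.2 * 0.68 = 36.176
  Surface 2: 63.0 * 0.27 = 17.01
Formula: A = sum(Si * alpha_i)
A = 36.176 + 17.01
A = 53.19

53.19 sabins


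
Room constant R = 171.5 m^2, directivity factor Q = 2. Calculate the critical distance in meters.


Given values:
  R = 171.5 m^2, Q = 2
Formula: d_c = 0.141 * sqrt(Q * R)
Compute Q * R = 2 * 171.5 = 343.0
Compute sqrt(343.0) = 18.5203
d_c = 0.141 * 18.5203 = 2.611

2.611 m


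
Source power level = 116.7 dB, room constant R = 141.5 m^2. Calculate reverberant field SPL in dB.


Given values:
  Lw = 116.7 dB, R = 141.5 m^2
Formula: SPL = Lw + 10 * log10(4 / R)
Compute 4 / R = 4 / 141.5 = 0.028269
Compute 10 * log10(0.028269) = -15.4869
SPL = 116.7 + (-15.4869) = 101.21

101.21 dB


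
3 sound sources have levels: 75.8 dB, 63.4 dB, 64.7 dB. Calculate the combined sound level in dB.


Formula: L_total = 10 * log10( sum(10^(Li/10)) )
  Source 1: 10^(75.8/10) = 38018939.6321
  Source 2: 10^(63.4/10) = 2187761.6239
  Source 3: 10^(64.7/10) = 2951209.2267
Sum of linear values = 43157910.4827
L_total = 10 * log10(43157910.4827) = 76.35

76.35 dB


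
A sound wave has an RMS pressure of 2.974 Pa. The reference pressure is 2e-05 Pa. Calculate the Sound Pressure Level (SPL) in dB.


Given values:
  p = 2.974 Pa
  p_ref = 2e-05 Pa
Formula: SPL = 20 * log10(p / p_ref)
Compute ratio: p / p_ref = 2.974 / 2e-05 = 148700
Compute log10: log10(148700) = 5.172311
Multiply: SPL = 20 * 5.172311 = 103.45

103.45 dB


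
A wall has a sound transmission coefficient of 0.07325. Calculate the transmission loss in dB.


Given values:
  tau = 0.07325
Formula: TL = 10 * log10(1 / tau)
Compute 1 / tau = 1 / 0.07325 = 13.6519
Compute log10(13.6519) = 1.135193
TL = 10 * 1.135193 = 11.35

11.35 dB


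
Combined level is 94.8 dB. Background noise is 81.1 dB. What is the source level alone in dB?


Given values:
  L_total = 94.8 dB, L_bg = 81.1 dB
Formula: L_source = 10 * log10(10^(L_total/10) - 10^(L_bg/10))
Convert to linear:
  10^(94.8/10) = 3019951720.402
  10^(81.1/10) = 128824955.1693
Difference: 3019951720.402 - 128824955.1693 = 2891126765.2327
L_source = 10 * log10(2891126765.2327) = 94.61

94.61 dB


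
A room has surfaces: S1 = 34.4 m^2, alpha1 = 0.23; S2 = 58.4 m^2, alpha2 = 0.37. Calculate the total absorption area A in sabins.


Given surfaces:
  Surface 1: 34.4 * 0.23 = 7.912
  Surface 2: 58.4 * 0.37 = 21.608
Formula: A = sum(Si * alpha_i)
A = 7.912 + 21.608
A = 29.52

29.52 sabins


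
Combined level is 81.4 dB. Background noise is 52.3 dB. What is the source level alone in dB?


Given values:
  L_total = 81.4 dB, L_bg = 52.3 dB
Formula: L_source = 10 * log10(10^(L_total/10) - 10^(L_bg/10))
Convert to linear:
  10^(81.4/10) = 138038426.4603
  10^(52.3/10) = 169824.3652
Difference: 138038426.4603 - 169824.3652 = 137868602.0951
L_source = 10 * log10(137868602.0951) = 81.39

81.39 dB


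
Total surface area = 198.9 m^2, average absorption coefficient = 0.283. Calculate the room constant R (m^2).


Given values:
  S = 198.9 m^2, alpha = 0.283
Formula: R = S * alpha / (1 - alpha)
Numerator: 198.9 * 0.283 = 56.2887
Denominator: 1 - 0.283 = 0.717
R = 56.2887 / 0.717 = 78.51

78.51 m^2


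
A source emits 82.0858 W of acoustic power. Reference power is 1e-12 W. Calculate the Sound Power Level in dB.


Given values:
  W = 82.0858 W
  W_ref = 1e-12 W
Formula: SWL = 10 * log10(W / W_ref)
Compute ratio: W / W_ref = 82085800000000
Compute log10: log10(82085800000000) = 13.914268
Multiply: SWL = 10 * 13.914268 = 139.14

139.14 dB


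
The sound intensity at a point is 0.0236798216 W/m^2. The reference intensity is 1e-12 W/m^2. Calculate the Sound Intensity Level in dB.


Given values:
  I = 0.0236798216 W/m^2
  I_ref = 1e-12 W/m^2
Formula: SIL = 10 * log10(I / I_ref)
Compute ratio: I / I_ref = 23679821600
Compute log10: log10(23679821600) = 10.374378
Multiply: SIL = 10 * 10.374378 = 103.74

103.74 dB


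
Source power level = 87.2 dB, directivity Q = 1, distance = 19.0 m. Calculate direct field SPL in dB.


Given values:
  Lw = 87.2 dB, Q = 1, r = 19.0 m
Formula: SPL = Lw + 10 * log10(Q / (4 * pi * r^2))
Compute 4 * pi * r^2 = 4 * pi * 19.0^2 = 4536.4598
Compute Q / denom = 1 / 4536.4598 = 0.00022044
Compute 10 * log10(0.00022044) = -36.5671
SPL = 87.2 + (-36.5671) = 50.63

50.63 dB


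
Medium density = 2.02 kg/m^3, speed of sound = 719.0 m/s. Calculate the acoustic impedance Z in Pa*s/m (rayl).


Given values:
  rho = 2.02 kg/m^3
  c = 719.0 m/s
Formula: Z = rho * c
Z = 2.02 * 719.0
Z = 1452.38

1452.38 rayl


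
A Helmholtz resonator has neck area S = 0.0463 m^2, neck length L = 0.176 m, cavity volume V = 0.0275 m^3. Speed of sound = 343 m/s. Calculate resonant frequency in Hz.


Given values:
  S = 0.0463 m^2, L = 0.176 m, V = 0.0275 m^3, c = 343 m/s
Formula: f = (c / (2*pi)) * sqrt(S / (V * L))
Compute V * L = 0.0275 * 0.176 = 0.00484
Compute S / (V * L) = 0.0463 / 0.00484 = 9.5661
Compute sqrt(9.5661) = 3.092911
Compute c / (2*pi) = 343 / 6.283185 = 54.590148
f = 54.590148 * 3.092911 = 168.84

168.84 Hz


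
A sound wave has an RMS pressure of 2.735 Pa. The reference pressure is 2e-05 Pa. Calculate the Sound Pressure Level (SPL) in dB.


Given values:
  p = 2.735 Pa
  p_ref = 2e-05 Pa
Formula: SPL = 20 * log10(p / p_ref)
Compute ratio: p / p_ref = 2.735 / 2e-05 = 136750
Compute log10: log10(136750) = 5.135927
Multiply: SPL = 20 * 5.135927 = 102.72

102.72 dB


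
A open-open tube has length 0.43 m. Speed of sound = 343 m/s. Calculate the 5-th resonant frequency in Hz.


Given values:
  Tube type: open-open, L = 0.43 m, c = 343 m/s, n = 5
Formula: f_n = n * c / (2 * L)
Compute 2 * L = 2 * 0.43 = 0.86
f = 5 * 343 / 0.86
f = 1994.19

1994.19 Hz


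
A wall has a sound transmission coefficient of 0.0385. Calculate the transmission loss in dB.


Given values:
  tau = 0.0385
Formula: TL = 10 * log10(1 / tau)
Compute 1 / tau = 1 / 0.0385 = 25.974
Compute log10(25.974) = 1.414539
TL = 10 * 1.414539 = 14.15

14.15 dB


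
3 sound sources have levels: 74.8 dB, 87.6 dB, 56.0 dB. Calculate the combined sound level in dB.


Formula: L_total = 10 * log10( sum(10^(Li/10)) )
  Source 1: 10^(74.8/10) = 30199517.204
  Source 2: 10^(87.6/10) = 575439937.3372
  Source 3: 10^(56.0/10) = 398107.1706
Sum of linear values = 606037561.7118
L_total = 10 * log10(606037561.7118) = 87.82

87.82 dB


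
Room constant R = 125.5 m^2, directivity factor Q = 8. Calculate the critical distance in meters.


Given values:
  R = 125.5 m^2, Q = 8
Formula: d_c = 0.141 * sqrt(Q * R)
Compute Q * R = 8 * 125.5 = 1004.0
Compute sqrt(1004.0) = 31.686
d_c = 0.141 * 31.686 = 4.468

4.468 m


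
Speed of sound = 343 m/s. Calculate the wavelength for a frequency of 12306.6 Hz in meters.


Given values:
  c = 343 m/s, f = 12306.6 Hz
Formula: lambda = c / f
lambda = 343 / 12306.6
lambda = 0.0279

0.0279 m


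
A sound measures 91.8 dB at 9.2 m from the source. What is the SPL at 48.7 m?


Given values:
  SPL1 = 91.8 dB, r1 = 9.2 m, r2 = 48.7 m
Formula: SPL2 = SPL1 - 20 * log10(r2 / r1)
Compute ratio: r2 / r1 = 48.7 / 9.2 = 5.2935
Compute log10: log10(5.2935) = 0.723743
Compute drop: 20 * 0.723743 = 14.4749
SPL2 = 91.8 - 14.4749 = 77.33

77.33 dB


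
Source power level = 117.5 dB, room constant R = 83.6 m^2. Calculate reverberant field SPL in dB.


Given values:
  Lw = 117.5 dB, R = 83.6 m^2
Formula: SPL = Lw + 10 * log10(4 / R)
Compute 4 / R = 4 / 83.6 = 0.047847
Compute 10 * log10(0.047847) = -13.2015
SPL = 117.5 + (-13.2015) = 104.3

104.3 dB


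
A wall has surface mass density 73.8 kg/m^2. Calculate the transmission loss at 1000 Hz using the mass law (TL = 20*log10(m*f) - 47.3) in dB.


Given values:
  m = 73.8 kg/m^2, f = 1000 Hz
Formula: TL = 20 * log10(m * f) - 47.3
Compute m * f = 73.8 * 1000 = 73800.0
Compute log10(73800.0) = 4.868056
Compute 20 * 4.868056 = 97.3611
TL = 97.3611 - 47.3 = 50.06

50.06 dB


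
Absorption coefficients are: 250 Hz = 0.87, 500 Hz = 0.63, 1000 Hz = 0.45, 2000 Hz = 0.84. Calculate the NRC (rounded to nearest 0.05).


Given values:
  a_250 = 0.87, a_500 = 0.63
  a_1000 = 0.45, a_2000 = 0.84
Formula: NRC = (a250 + a500 + a1000 + a2000) / 4
Sum = 0.87 + 0.63 + 0.45 + 0.84 = 2.79
NRC = 2.79 / 4 = 0.6975
Rounded to nearest 0.05: 0.7

0.7


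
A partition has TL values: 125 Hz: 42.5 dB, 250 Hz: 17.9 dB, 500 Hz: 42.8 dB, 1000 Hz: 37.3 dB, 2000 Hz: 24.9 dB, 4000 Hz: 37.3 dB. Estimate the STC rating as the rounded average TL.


Given TL values at each frequency:
  125 Hz: 42.5 dB
  250 Hz: 17.9 dB
  500 Hz: 42.8 dB
  1000 Hz: 37.3 dB
  2000 Hz: 24.9 dB
  4000 Hz: 37.3 dB
Formula: STC ~ round(average of TL values)
Sum = 42.5 + 17.9 + 42.8 + 37.3 + 24.9 + 37.3 = 202.7
Average = 202.7 / 6 = 33.78
Rounded: 34

34


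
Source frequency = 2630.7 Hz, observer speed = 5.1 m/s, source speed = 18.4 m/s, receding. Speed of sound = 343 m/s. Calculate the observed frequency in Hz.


Given values:
  f_s = 2630.7 Hz, v_o = 5.1 m/s, v_s = 18.4 m/s
  Direction: receding
Formula: f_o = f_s * (c - v_o) / (c + v_s)
Numerator: c - v_o = 343 - 5.1 = 337.9
Denominator: c + v_s = 343 + 18.4 = 361.4
f_o = 2630.7 * 337.9 / 361.4 = 2459.64

2459.64 Hz


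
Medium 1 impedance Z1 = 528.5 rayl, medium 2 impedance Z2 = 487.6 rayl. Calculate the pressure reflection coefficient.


Given values:
  Z1 = 528.5 rayl, Z2 = 487.6 rayl
Formula: R = (Z2 - Z1) / (Z2 + Z1)
Numerator: Z2 - Z1 = 487.6 - 528.5 = -40.9
Denominator: Z2 + Z1 = 487.6 + 528.5 = 1016.1
R = -40.9 / 1016.1 = -0.0403

-0.0403


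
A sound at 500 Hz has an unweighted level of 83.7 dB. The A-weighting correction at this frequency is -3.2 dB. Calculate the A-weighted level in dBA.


Given values:
  SPL = 83.7 dB
  A-weighting at 500 Hz = -3.2 dB
Formula: L_A = SPL + A_weight
L_A = 83.7 + (-3.2)
L_A = 80.5

80.5 dBA


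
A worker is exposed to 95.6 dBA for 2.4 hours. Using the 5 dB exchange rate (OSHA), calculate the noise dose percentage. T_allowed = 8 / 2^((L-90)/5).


Given values:
  L = 95.6 dBA, T = 2.4 hours
Formula: T_allowed = 8 / 2^((L - 90) / 5)
Compute exponent: (95.6 - 90) / 5 = 1.12
Compute 2^(1.12) = 2.17347
T_allowed = 8 / 2.17347 = 3.68075 hours
Dose = (T / T_allowed) * 100
Dose = (2.4 / 3.68075) * 100 = 65.2

65.2 %


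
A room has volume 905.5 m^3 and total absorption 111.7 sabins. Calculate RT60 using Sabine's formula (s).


Given values:
  V = 905.5 m^3
  A = 111.7 sabins
Formula: RT60 = 0.161 * V / A
Numerator: 0.161 * 905.5 = 145.7855
RT60 = 145.7855 / 111.7 = 1.305

1.305 s


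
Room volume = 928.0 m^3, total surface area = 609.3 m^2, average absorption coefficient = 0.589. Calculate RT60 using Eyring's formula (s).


Given values:
  V = 928.0 m^3, S = 609.3 m^2, alpha = 0.589
Formula: RT60 = 0.161 * V / (-S * ln(1 - alpha))
Compute ln(1 - 0.589) = ln(0.411) = -0.889162
Denominator: -609.3 * -0.889162 = 541.7664
Numerator: 0.161 * 928.0 = 149.408
RT60 = 149.408 / 541.7664 = 0.276

0.276 s


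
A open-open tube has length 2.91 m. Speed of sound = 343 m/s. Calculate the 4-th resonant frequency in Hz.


Given values:
  Tube type: open-open, L = 2.91 m, c = 343 m/s, n = 4
Formula: f_n = n * c / (2 * L)
Compute 2 * L = 2 * 2.91 = 5.82
f = 4 * 343 / 5.82
f = 235.74

235.74 Hz


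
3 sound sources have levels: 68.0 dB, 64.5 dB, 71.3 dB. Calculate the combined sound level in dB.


Formula: L_total = 10 * log10( sum(10^(Li/10)) )
  Source 1: 10^(68.0/10) = 6309573.4448
  Source 2: 10^(64.5/10) = 2818382.9313
  Source 3: 10^(71.3/10) = 13489628.8259
Sum of linear values = 22617585.202
L_total = 10 * log10(22617585.202) = 73.54

73.54 dB


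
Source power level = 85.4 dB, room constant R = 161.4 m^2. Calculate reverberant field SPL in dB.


Given values:
  Lw = 85.4 dB, R = 161.4 m^2
Formula: SPL = Lw + 10 * log10(4 / R)
Compute 4 / R = 4 / 161.4 = 0.024783
Compute 10 * log10(0.024783) = -16.0585
SPL = 85.4 + (-16.0585) = 69.34

69.34 dB


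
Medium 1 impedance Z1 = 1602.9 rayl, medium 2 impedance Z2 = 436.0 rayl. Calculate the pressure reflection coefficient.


Given values:
  Z1 = 1602.9 rayl, Z2 = 436.0 rayl
Formula: R = (Z2 - Z1) / (Z2 + Z1)
Numerator: Z2 - Z1 = 436.0 - 1602.9 = -1166.9
Denominator: Z2 + Z1 = 436.0 + 1602.9 = 2038.9
R = -1166.9 / 2038.9 = -0.5723

-0.5723


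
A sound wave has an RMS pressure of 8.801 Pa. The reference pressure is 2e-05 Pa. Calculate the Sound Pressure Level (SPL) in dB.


Given values:
  p = 8.801 Pa
  p_ref = 2e-05 Pa
Formula: SPL = 20 * log10(p / p_ref)
Compute ratio: p / p_ref = 8.801 / 2e-05 = 440050
Compute log10: log10(440050) = 5.643502
Multiply: SPL = 20 * 5.643502 = 112.87

112.87 dB


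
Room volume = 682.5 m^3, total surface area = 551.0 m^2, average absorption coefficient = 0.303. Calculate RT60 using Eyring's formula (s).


Given values:
  V = 682.5 m^3, S = 551.0 m^2, alpha = 0.303
Formula: RT60 = 0.161 * V / (-S * ln(1 - alpha))
Compute ln(1 - 0.303) = ln(0.697) = -0.36097
Denominator: -551.0 * -0.36097 = 198.8945
Numerator: 0.161 * 682.5 = 109.8825
RT60 = 109.8825 / 198.8945 = 0.552

0.552 s


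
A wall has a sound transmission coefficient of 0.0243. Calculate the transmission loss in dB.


Given values:
  tau = 0.0243
Formula: TL = 10 * log10(1 / tau)
Compute 1 / tau = 1 / 0.0243 = 41.1523
Compute log10(41.1523) = 1.614394
TL = 10 * 1.614394 = 16.14

16.14 dB


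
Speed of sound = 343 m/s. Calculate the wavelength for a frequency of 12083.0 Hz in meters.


Given values:
  c = 343 m/s, f = 12083.0 Hz
Formula: lambda = c / f
lambda = 343 / 12083.0
lambda = 0.0284

0.0284 m


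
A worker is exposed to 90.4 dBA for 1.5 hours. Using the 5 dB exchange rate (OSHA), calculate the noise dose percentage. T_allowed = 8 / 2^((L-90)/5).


Given values:
  L = 90.4 dBA, T = 1.5 hours
Formula: T_allowed = 8 / 2^((L - 90) / 5)
Compute exponent: (90.4 - 90) / 5 = 0.08
Compute 2^(0.08) = 1.057018
T_allowed = 8 / 1.057018 = 7.568461 hours
Dose = (T / T_allowed) * 100
Dose = (1.5 / 7.568461) * 100 = 19.82

19.82 %


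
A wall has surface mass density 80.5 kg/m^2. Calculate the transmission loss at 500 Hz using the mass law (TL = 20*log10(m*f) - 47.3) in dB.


Given values:
  m = 80.5 kg/m^2, f = 500 Hz
Formula: TL = 20 * log10(m * f) - 47.3
Compute m * f = 80.5 * 500 = 40250.0
Compute log10(40250.0) = 4.604766
Compute 20 * 4.604766 = 92.0953
TL = 92.0953 - 47.3 = 44.8

44.8 dB


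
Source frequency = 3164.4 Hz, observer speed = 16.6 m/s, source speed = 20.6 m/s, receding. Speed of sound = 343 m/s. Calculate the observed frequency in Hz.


Given values:
  f_s = 3164.4 Hz, v_o = 16.6 m/s, v_s = 20.6 m/s
  Direction: receding
Formula: f_o = f_s * (c - v_o) / (c + v_s)
Numerator: c - v_o = 343 - 16.6 = 326.4
Denominator: c + v_s = 343 + 20.6 = 363.6
f_o = 3164.4 * 326.4 / 363.6 = 2840.65

2840.65 Hz


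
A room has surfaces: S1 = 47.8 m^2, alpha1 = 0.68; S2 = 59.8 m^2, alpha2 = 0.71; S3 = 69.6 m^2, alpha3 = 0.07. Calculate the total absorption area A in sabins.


Given surfaces:
  Surface 1: 47.8 * 0.68 = 32.504
  Surface 2: 59.8 * 0.71 = 42.458
  Surface 3: 69.6 * 0.07 = 4.872
Formula: A = sum(Si * alpha_i)
A = 32.504 + 42.458 + 4.872
A = 79.83

79.83 sabins


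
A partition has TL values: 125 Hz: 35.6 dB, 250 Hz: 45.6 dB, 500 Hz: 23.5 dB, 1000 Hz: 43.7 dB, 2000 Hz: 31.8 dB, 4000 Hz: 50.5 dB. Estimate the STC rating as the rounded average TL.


Given TL values at each frequency:
  125 Hz: 35.6 dB
  250 Hz: 45.6 dB
  500 Hz: 23.5 dB
  1000 Hz: 43.7 dB
  2000 Hz: 31.8 dB
  4000 Hz: 50.5 dB
Formula: STC ~ round(average of TL values)
Sum = 35.6 + 45.6 + 23.5 + 43.7 + 31.8 + 50.5 = 230.7
Average = 230.7 / 6 = 38.45
Rounded: 38

38


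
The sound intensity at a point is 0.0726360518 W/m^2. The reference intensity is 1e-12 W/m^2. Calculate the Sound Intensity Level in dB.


Given values:
  I = 0.0726360518 W/m^2
  I_ref = 1e-12 W/m^2
Formula: SIL = 10 * log10(I / I_ref)
Compute ratio: I / I_ref = 72636051800
Compute log10: log10(72636051800) = 10.861152
Multiply: SIL = 10 * 10.861152 = 108.61

108.61 dB


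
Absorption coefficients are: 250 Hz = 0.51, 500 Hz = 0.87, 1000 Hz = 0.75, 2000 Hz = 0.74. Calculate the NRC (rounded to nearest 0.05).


Given values:
  a_250 = 0.51, a_500 = 0.87
  a_1000 = 0.75, a_2000 = 0.74
Formula: NRC = (a250 + a500 + a1000 + a2000) / 4
Sum = 0.51 + 0.87 + 0.75 + 0.74 = 2.87
NRC = 2.87 / 4 = 0.7175
Rounded to nearest 0.05: 0.7

0.7
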